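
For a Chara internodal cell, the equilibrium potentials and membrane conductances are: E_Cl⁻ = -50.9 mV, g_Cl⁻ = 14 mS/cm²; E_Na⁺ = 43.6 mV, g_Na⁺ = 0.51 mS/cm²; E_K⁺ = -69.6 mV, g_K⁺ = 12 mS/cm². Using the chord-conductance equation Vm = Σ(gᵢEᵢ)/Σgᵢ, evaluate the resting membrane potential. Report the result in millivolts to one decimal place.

Σ gᵢEᵢ = 14·(-50.9) + 0.51·(43.6) + 12·(-69.6) = -1525.56
Σ gᵢ = 14 + 0.51 + 12 = 26.51
Vm = -1525.56 / 26.51 = -57.55 mV

-57.5 mV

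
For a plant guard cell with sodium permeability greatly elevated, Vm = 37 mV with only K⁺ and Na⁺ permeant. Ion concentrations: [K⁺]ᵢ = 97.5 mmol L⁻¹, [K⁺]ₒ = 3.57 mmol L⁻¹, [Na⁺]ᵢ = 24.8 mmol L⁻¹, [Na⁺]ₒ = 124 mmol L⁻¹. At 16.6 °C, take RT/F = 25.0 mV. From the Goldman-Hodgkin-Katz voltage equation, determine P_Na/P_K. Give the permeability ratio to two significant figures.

28

Let α = P_Na/P_K. GHK: Vm = 25.0·ln[(Kₒ + α·Naₒ)/(Kᵢ + α·Naᵢ)].
e^(Vm/25.0) = e^(37.0/25.0) = 4.3929
So 4.3929·(Kᵢ + α·Naᵢ) = Kₒ + α·Naₒ → α = (4.3929·97.5 − 3.57) / (124.0 − 4.3929·24.8)
α = (428.3 − 3.57) / (124.0 − 108.9) = 424.7/15.05 = 28.21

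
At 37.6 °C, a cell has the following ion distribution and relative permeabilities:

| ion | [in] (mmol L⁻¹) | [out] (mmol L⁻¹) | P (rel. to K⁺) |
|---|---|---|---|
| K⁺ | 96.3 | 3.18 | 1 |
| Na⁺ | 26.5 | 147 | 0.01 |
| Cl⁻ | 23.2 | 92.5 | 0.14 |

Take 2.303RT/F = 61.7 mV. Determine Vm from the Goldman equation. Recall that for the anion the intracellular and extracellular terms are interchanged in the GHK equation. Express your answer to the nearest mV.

-70 mV

Vm = 61.7 · log₁₀[(Σ P·[cation]ₒ + Σ P·[anion]ᵢ) / (Σ P·[cation]ᵢ + Σ P·[anion]ₒ)]
Numerator = 1×3.18 + 0.01×147 + 0.14×23.2 = 7.898
Denominator = 1×96.3 + 0.01×26.5 + 0.14×92.5 = 109.5
Vm = 61.7 · log₁₀(0.072118) = 61.7 × (-1.1420) = -70.46 mV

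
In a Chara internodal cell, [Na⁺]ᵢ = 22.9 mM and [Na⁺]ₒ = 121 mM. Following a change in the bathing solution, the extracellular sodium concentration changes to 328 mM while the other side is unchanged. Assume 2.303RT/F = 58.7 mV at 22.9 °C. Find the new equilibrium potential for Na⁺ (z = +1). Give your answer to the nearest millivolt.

68 mV

After the shift: [Na⁺]_out = 328, [Na⁺]_in = 22.9 mM.
E_new = (58.7/1)·log₁₀(328/22.9) = 58.70 · (1.1560) = 67.86 mV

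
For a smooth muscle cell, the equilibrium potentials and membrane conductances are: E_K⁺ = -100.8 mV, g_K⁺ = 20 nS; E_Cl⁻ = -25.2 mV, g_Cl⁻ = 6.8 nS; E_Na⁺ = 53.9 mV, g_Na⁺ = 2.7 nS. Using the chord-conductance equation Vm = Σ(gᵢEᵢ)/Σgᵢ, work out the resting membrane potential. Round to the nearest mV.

Σ gᵢEᵢ = 20·(-100.8) + 6.8·(-25.2) + 2.7·(53.9) = -2041.83
Σ gᵢ = 20 + 6.8 + 2.7 = 29.5
Vm = -2041.83 / 29.5 = -69.21 mV

-69 mV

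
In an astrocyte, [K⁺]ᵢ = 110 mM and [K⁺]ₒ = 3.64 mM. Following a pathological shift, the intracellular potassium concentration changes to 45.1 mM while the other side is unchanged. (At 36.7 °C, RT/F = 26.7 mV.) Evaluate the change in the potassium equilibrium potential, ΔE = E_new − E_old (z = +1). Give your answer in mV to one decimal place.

23.8 mV

E_old = (26.7/1)·ln(3.64/110) = -91.01 mV
E_new = (26.7/1)·ln(3.64/45.1) = -67.20 mV
ΔE = -67.20 − (-91.01) = 23.81 mV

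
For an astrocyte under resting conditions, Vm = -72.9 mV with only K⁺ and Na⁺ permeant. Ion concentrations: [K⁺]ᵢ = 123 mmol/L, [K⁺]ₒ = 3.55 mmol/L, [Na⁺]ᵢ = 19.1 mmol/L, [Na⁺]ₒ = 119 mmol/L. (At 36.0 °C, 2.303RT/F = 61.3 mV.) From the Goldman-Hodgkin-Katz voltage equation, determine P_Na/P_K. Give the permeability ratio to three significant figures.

0.0374

Let α = P_Na/P_K. GHK: Vm = 61.3·log₁₀[(Kₒ + α·Naₒ)/(Kᵢ + α·Naᵢ)].
10^(Vm/61.3) = 10^(-72.9/61.3) = 0.06468
So 0.06468·(Kᵢ + α·Naᵢ) = Kₒ + α·Naₒ → α = (0.06468·123.0 − 3.55) / (119.0 − 0.06468·19.1)
α = (7.956 − 3.55) / (119.0 − 1.235) = 4.406/117.8 = 0.03741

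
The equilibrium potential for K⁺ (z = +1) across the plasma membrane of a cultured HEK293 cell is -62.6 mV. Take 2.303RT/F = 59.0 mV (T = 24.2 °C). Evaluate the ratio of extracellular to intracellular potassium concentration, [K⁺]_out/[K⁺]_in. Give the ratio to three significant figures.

0.0869

log₁₀([out]/[in]) = E·z/(59.0) = -62.6 × 1 / 59.0 = -1.0610
[out]/[in] = 10^(-1.0610) = 0.08689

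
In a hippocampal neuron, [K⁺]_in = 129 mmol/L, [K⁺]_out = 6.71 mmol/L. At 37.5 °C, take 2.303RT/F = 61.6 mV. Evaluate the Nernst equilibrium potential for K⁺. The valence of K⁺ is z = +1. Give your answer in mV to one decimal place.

-79.1 mV

E = (61.6/z) · log₁₀([K⁺]_out/[K⁺]_in) with z = +1.
= (61.6/1) · log₁₀(6.71/129) = 61.60 · log₁₀(0.05202)
= 61.60 · (-1.2839) = -79.09 mV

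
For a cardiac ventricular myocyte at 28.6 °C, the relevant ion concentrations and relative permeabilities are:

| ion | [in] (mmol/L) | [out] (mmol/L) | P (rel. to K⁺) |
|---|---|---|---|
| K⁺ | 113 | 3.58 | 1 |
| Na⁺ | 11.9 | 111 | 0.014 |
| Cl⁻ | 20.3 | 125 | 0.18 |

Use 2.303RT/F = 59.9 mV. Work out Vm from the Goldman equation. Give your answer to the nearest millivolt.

Vm = 59.9 · log₁₀[(Σ P·[cation]ₒ + Σ P·[anion]ᵢ) / (Σ P·[cation]ᵢ + Σ P·[anion]ₒ)]
Numerator = 1×3.58 + 0.014×111 + 0.18×20.3 = 8.788
Denominator = 1×113 + 0.014×11.9 + 0.18×125 = 135.7
Vm = 59.9 · log₁₀(0.064776) = 59.9 × (-1.1886) = -71.20 mV

-71 mV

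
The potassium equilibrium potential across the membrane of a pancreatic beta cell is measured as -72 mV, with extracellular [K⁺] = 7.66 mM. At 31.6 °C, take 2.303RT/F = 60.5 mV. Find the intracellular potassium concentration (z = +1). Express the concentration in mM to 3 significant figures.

119 mM

Nernst: E = (60.5/1) · log₁₀([out]/[in]), so log₁₀([out]/[in]) = -72.0 × 1 / 60.5 = -1.1901.
[out]/[in] = 10^(-1.1901) = 0.06455.
[in] = 7.66 / 0.06455 = 118.7 mM.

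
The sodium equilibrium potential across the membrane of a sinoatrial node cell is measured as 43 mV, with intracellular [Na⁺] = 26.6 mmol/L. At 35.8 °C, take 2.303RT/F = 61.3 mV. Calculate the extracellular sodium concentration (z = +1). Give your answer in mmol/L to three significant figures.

Nernst: E = (61.3/1) · log₁₀([out]/[in]), so log₁₀([out]/[in]) = 43.0 × 1 / 61.3 = 0.7015.
[out]/[in] = 10^(0.7015) = 5.029.
[out] = 5.029 × 26.6 = 133.8 mmol/L.

134 mmol/L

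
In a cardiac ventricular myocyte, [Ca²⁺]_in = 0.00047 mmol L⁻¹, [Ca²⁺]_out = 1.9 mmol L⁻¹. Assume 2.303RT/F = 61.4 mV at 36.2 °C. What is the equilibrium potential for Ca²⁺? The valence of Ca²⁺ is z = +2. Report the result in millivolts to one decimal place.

110.7 mV

E = (61.4/z) · log₁₀([Ca²⁺]_out/[Ca²⁺]_in) with z = +2.
= (61.4/2) · log₁₀(1.9/0.00047) = 30.70 · log₁₀(4043)
= 30.70 · (3.6067) = 110.72 mV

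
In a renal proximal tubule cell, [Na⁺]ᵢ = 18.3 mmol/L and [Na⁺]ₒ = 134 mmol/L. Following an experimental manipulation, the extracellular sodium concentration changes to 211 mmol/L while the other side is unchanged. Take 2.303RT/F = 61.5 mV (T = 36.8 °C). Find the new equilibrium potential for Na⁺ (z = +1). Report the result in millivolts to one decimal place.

65.3 mV

After the shift: [Na⁺]_out = 211, [Na⁺]_in = 18.3 mmol/L.
E_new = (61.5/1)·log₁₀(211/18.3) = 61.50 · (1.0618) = 65.30 mV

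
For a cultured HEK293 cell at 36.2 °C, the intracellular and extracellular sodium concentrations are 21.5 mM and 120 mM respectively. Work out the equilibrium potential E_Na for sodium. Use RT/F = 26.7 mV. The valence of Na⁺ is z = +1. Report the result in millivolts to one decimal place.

E = (26.7/z) · ln([Na⁺]_out/[Na⁺]_in) with z = +1.
= (26.7/1) · ln(120/21.5) = 26.70 · ln(5.581)
= 26.70 · (1.7194) = 45.91 mV

45.9 mV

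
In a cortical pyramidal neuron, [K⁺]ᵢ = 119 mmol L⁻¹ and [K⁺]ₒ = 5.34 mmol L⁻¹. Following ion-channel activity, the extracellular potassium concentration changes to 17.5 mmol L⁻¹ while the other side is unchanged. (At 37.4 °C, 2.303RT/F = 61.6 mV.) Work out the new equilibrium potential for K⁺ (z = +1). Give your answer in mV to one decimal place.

-51.3 mV

After the shift: [K⁺]_out = 17.5, [K⁺]_in = 119 mmol L⁻¹.
E_new = (61.6/1)·log₁₀(17.5/119) = 61.60 · (-0.8325) = -51.28 mV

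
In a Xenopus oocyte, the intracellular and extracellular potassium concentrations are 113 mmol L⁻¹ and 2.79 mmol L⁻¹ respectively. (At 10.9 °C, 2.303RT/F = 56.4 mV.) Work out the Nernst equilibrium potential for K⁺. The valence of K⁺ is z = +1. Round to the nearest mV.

E = (56.4/z) · log₁₀([K⁺]_out/[K⁺]_in) with z = +1.
= (56.4/1) · log₁₀(2.79/113) = 56.40 · log₁₀(0.02469)
= 56.40 · (-1.6075) = -90.66 mV

-91 mV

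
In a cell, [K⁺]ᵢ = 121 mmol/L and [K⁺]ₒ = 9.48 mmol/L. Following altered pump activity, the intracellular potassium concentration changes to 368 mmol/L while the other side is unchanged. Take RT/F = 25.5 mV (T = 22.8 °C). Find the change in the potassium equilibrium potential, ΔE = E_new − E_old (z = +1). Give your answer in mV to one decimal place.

E_old = (25.5/1)·ln(9.48/121) = -64.94 mV
E_new = (25.5/1)·ln(9.48/368) = -93.30 mV
ΔE = -93.30 − (-64.94) = -28.36 mV

-28.4 mV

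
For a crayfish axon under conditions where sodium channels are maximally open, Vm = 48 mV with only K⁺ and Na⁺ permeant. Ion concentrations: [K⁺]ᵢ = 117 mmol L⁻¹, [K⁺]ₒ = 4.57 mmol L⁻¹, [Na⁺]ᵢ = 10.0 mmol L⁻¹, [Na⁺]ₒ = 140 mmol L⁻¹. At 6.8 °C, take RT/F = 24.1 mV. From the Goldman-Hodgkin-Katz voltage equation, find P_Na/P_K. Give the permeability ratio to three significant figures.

Let α = P_Na/P_K. GHK: Vm = 24.1·ln[(Kₒ + α·Naₒ)/(Kᵢ + α·Naᵢ)].
e^(Vm/24.1) = e^(48.0/24.1) = 7.328
So 7.328·(Kᵢ + α·Naᵢ) = Kₒ + α·Naₒ → α = (7.328·117.0 − 4.57) / (140.0 − 7.328·10.0)
α = (857.4 − 4.57) / (140.0 − 73.28) = 852.8/66.72 = 12.78

12.8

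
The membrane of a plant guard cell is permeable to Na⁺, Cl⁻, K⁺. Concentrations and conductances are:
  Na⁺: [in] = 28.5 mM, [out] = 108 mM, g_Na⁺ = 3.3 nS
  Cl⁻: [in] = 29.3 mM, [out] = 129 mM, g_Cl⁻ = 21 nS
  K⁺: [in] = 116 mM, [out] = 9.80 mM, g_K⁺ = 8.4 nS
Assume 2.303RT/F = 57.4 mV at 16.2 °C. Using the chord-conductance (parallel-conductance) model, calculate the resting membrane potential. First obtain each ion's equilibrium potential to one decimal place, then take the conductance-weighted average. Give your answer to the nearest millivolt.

-36 mV

E_Na⁺ = (57.4/1)·log₁₀(108/28.5) = 33.2 mV
E_Cl⁻ = (57.4/-1)·log₁₀(129/29.3) = -36.9 mV
E_K⁺ = (57.4/1)·log₁₀(9.80/116) = -61.6 mV
Vm = (Σ gᵢEᵢ)/(Σ gᵢ) = (3.3·33.2 + 21·-36.9 + 8.4·-61.6) / (3.3 + 21 + 8.4)
= -1182.78 / 32.7 = -36.17 mV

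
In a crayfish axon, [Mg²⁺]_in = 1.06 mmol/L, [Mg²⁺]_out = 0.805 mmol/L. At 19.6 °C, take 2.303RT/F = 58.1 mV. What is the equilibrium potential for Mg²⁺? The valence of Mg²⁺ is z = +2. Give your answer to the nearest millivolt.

-3 mV

E = (58.1/z) · log₁₀([Mg²⁺]_out/[Mg²⁺]_in) with z = +2.
= (58.1/2) · log₁₀(0.805/1.06) = 29.05 · log₁₀(0.7594)
= 29.05 · (-0.1195) = -3.47 mV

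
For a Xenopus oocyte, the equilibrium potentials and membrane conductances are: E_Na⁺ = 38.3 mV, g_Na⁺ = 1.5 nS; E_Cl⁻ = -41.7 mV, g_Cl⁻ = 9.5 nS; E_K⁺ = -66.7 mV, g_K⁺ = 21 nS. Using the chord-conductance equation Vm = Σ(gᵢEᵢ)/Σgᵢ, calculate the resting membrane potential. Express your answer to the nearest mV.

-54 mV

Σ gᵢEᵢ = 1.5·(38.3) + 9.5·(-41.7) + 21·(-66.7) = -1739.40
Σ gᵢ = 1.5 + 9.5 + 21 = 32
Vm = -1739.40 / 32 = -54.36 mV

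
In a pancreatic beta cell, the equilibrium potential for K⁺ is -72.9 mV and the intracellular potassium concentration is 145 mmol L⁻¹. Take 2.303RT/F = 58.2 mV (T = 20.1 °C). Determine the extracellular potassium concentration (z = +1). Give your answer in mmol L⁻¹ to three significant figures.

8.11 mmol L⁻¹

Nernst: E = (58.2/1) · log₁₀([out]/[in]), so log₁₀([out]/[in]) = -72.9 × 1 / 58.2 = -1.2526.
[out]/[in] = 10^(-1.2526) = 0.0559.
[out] = 0.0559 × 145 = 8.106 mmol L⁻¹.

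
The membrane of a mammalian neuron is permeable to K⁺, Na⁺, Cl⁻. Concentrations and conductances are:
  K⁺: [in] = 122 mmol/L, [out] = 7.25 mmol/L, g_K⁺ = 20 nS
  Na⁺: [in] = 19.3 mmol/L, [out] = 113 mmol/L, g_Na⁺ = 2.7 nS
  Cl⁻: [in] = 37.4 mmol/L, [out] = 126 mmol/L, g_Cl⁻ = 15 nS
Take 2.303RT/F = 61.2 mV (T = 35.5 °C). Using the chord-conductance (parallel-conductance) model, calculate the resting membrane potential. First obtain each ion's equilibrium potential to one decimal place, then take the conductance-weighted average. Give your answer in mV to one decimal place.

-49.3 mV

E_K⁺ = (61.2/1)·log₁₀(7.25/122) = -75.0 mV
E_Na⁺ = (61.2/1)·log₁₀(113/19.3) = 47.0 mV
E_Cl⁻ = (61.2/-1)·log₁₀(126/37.4) = -32.3 mV
Vm = (Σ gᵢEᵢ)/(Σ gᵢ) = (20·-75.0 + 2.7·47.0 + 15·-32.3) / (20 + 2.7 + 15)
= -1857.60 / 37.7 = -49.27 mV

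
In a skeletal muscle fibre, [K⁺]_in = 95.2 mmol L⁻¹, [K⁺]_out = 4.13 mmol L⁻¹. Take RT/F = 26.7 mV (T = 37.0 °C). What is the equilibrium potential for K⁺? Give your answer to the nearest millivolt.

-84 mV

E = (26.7/z) · ln([K⁺]_out/[K⁺]_in) with z = +1.
= (26.7/1) · ln(4.13/95.2) = 26.70 · ln(0.04338)
= 26.70 · (-3.1377) = -83.78 mV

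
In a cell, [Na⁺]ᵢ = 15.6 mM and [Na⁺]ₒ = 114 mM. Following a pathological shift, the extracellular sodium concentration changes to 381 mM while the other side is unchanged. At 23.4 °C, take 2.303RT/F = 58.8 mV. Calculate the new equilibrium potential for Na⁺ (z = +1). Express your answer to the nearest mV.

82 mV

After the shift: [Na⁺]_out = 381, [Na⁺]_in = 15.6 mM.
E_new = (58.8/1)·log₁₀(381/15.6) = 58.80 · (1.3878) = 81.60 mV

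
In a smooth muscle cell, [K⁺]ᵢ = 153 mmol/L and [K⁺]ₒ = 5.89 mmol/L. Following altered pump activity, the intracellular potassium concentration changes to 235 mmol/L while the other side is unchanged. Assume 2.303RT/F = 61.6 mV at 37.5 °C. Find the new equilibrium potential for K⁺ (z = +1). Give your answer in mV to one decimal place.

After the shift: [K⁺]_out = 5.89, [K⁺]_in = 235 mmol/L.
E_new = (61.6/1)·log₁₀(5.89/235) = 61.60 · (-1.6010) = -98.62 mV

-98.6 mV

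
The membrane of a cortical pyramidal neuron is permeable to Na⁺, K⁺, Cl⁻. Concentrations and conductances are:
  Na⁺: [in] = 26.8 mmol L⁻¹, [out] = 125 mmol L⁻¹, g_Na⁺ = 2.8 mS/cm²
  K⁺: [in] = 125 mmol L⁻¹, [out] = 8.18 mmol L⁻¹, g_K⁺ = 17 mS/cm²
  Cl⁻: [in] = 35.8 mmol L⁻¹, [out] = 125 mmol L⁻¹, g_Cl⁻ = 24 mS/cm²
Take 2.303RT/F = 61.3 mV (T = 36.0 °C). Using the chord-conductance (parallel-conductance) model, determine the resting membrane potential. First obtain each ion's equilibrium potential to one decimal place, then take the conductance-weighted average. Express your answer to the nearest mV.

E_Na⁺ = (61.3/1)·log₁₀(125/26.8) = 41.0 mV
E_K⁺ = (61.3/1)·log₁₀(8.18/125) = -72.6 mV
E_Cl⁻ = (61.3/-1)·log₁₀(125/35.8) = -33.3 mV
Vm = (Σ gᵢEᵢ)/(Σ gᵢ) = (2.8·41.0 + 17·-72.6 + 24·-33.3) / (2.8 + 17 + 24)
= -1918.60 / 43.8 = -43.80 mV

-44 mV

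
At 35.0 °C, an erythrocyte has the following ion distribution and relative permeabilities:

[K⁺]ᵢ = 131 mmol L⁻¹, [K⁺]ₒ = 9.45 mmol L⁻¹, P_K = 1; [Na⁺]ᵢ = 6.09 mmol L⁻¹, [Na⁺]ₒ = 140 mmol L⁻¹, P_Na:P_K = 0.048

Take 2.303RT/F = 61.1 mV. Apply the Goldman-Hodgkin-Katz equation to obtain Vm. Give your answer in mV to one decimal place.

-55.6 mV

Vm = 61.1 · log₁₀[(Σ P·[cation]ₒ + Σ P·[anion]ᵢ) / (Σ P·[cation]ᵢ + Σ P·[anion]ₒ)]
Numerator = 1×9.45 + 0.048×140 = 16.17
Denominator = 1×131 + 0.048×6.09 = 131.3
Vm = 61.1 · log₁₀(0.12316) = 61.1 × (-0.9095) = -55.57 mV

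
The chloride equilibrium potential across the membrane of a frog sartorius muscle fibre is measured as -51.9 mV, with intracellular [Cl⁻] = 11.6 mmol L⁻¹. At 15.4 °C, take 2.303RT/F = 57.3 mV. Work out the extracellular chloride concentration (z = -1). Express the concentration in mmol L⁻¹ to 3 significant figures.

93.4 mmol L⁻¹

Nernst: E = (57.3/-1) · log₁₀([out]/[in]), so log₁₀([out]/[in]) = -51.9 × -1 / 57.3 = 0.9058.
[out]/[in] = 10^(0.9058) = 8.049.
[out] = 8.049 × 11.6 = 93.37 mmol L⁻¹.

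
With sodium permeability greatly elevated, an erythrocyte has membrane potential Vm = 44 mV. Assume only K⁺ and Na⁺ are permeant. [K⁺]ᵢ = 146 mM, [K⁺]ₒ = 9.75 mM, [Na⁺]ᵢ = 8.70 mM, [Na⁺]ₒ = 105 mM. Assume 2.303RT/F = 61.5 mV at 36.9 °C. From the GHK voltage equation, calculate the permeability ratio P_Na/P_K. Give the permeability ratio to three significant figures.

Let α = P_Na/P_K. GHK: Vm = 61.5·log₁₀[(Kₒ + α·Naₒ)/(Kᵢ + α·Naᵢ)].
10^(Vm/61.5) = 10^(44.0/61.5) = 5.1933
So 5.1933·(Kᵢ + α·Naᵢ) = Kₒ + α·Naₒ → α = (5.1933·146.0 − 9.75) / (105.0 − 5.1933·8.7)
α = (758.2 − 9.75) / (105.0 − 45.18) = 748.5/59.82 = 12.51

12.5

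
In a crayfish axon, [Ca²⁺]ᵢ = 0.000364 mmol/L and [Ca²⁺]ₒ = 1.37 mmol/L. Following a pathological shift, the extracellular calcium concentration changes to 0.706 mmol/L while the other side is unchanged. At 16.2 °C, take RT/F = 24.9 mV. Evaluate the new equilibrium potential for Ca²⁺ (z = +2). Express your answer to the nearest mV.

After the shift: [Ca²⁺]_out = 0.706, [Ca²⁺]_in = 0.000364 mmol/L.
E_new = (24.9/2)·ln(0.706/0.000364) = 12.45 · (7.5702) = 94.25 mV

94 mV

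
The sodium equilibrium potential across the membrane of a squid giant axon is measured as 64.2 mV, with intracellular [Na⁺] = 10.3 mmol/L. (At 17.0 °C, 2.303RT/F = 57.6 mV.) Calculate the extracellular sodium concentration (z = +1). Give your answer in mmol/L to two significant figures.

130 mmol/L

Nernst: E = (57.6/1) · log₁₀([out]/[in]), so log₁₀([out]/[in]) = 64.2 × 1 / 57.6 = 1.1146.
[out]/[in] = 10^(1.1146) = 13.02.
[out] = 13.02 × 10.3 = 134.1 mmol/L.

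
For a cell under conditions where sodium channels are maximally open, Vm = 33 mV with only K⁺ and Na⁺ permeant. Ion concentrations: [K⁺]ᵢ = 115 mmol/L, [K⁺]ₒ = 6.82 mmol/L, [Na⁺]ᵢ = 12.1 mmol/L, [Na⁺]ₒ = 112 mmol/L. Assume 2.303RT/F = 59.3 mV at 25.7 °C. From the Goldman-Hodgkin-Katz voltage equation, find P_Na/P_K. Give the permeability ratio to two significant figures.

6.0

Let α = P_Na/P_K. GHK: Vm = 59.3·log₁₀[(Kₒ + α·Naₒ)/(Kᵢ + α·Naᵢ)].
10^(Vm/59.3) = 10^(33.0/59.3) = 3.6016
So 3.6016·(Kᵢ + α·Naᵢ) = Kₒ + α·Naₒ → α = (3.6016·115.0 − 6.82) / (112.0 − 3.6016·12.1)
α = (414.2 − 6.82) / (112.0 − 43.58) = 407.4/68.42 = 5.954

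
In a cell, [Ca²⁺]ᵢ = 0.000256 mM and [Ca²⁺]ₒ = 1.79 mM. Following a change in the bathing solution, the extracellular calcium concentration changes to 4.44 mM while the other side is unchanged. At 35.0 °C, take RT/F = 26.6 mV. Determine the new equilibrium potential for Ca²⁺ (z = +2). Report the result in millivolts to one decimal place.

129.8 mV

After the shift: [Ca²⁺]_out = 4.44, [Ca²⁺]_in = 0.000256 mM.
E_new = (26.6/2)·ln(4.44/0.000256) = 13.30 · (9.7610) = 129.82 mV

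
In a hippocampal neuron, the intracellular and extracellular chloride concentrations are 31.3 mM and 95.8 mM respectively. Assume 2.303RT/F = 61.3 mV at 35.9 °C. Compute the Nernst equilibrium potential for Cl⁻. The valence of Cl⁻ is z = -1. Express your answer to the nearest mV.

E = (61.3/z) · log₁₀([Cl⁻]_out/[Cl⁻]_in) with z = -1.
For an anion, dividing by z = -1 reverses the sign.
= (61.3/-1) · log₁₀(95.8/31.3) = -61.30 · log₁₀(3.061)
= -61.30 · (0.4858) = -29.78 mV

-30 mV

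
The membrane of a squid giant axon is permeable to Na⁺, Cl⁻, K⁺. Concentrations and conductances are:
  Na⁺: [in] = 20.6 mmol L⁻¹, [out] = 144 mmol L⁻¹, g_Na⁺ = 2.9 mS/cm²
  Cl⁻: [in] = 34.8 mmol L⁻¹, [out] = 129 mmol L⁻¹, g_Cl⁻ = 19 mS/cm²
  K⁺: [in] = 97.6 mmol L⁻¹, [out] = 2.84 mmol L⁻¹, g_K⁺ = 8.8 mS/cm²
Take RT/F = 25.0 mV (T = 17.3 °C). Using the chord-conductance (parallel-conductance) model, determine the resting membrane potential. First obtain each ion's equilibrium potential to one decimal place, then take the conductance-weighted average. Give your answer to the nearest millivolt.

E_Na⁺ = (25.0/1)·ln(144/20.6) = 48.6 mV
E_Cl⁻ = (25.0/-1)·ln(129/34.8) = -32.8 mV
E_K⁺ = (25.0/1)·ln(2.84/97.6) = -88.4 mV
Vm = (Σ gᵢEᵢ)/(Σ gᵢ) = (2.9·48.6 + 19·-32.8 + 8.8·-88.4) / (2.9 + 19 + 8.8)
= -1260.18 / 30.7 = -41.05 mV

-41 mV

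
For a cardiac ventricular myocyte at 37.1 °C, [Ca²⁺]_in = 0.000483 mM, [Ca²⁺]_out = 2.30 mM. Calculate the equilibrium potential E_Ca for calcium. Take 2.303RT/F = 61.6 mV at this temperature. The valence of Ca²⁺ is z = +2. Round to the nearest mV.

E = (61.6/z) · log₁₀([Ca²⁺]_out/[Ca²⁺]_in) with z = +2.
= (61.6/2) · log₁₀(2.30/0.000483) = 30.80 · log₁₀(4762)
= 30.80 · (3.6778) = 113.28 mV

113 mV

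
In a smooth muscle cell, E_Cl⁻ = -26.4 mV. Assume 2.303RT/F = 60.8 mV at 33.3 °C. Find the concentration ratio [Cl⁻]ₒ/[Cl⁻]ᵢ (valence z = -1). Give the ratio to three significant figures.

2.72

log₁₀([out]/[in]) = E·z/(60.8) = -26.4 × -1 / 60.8 = 0.4342
[out]/[in] = 10^(0.4342) = 2.718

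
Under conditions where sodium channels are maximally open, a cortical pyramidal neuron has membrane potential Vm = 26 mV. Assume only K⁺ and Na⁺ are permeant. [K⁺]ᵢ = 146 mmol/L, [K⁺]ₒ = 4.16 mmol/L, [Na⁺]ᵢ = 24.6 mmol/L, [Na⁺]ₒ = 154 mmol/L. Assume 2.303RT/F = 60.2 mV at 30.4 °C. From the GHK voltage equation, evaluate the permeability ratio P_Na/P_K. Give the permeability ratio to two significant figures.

4.5

Let α = P_Na/P_K. GHK: Vm = 60.2·log₁₀[(Kₒ + α·Naₒ)/(Kᵢ + α·Naᵢ)].
10^(Vm/60.2) = 10^(26.0/60.2) = 2.7033
So 2.7033·(Kᵢ + α·Naᵢ) = Kₒ + α·Naₒ → α = (2.7033·146.0 − 4.16) / (154.0 − 2.7033·24.6)
α = (394.7 − 4.16) / (154.0 − 66.5) = 390.5/87.5 = 4.463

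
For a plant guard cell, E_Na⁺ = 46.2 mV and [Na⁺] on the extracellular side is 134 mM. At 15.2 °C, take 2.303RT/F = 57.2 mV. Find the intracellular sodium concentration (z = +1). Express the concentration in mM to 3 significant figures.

20.9 mM

Nernst: E = (57.2/1) · log₁₀([out]/[in]), so log₁₀([out]/[in]) = 46.2 × 1 / 57.2 = 0.8077.
[out]/[in] = 10^(0.8077) = 6.422.
[in] = 134 / 6.422 = 20.86 mM.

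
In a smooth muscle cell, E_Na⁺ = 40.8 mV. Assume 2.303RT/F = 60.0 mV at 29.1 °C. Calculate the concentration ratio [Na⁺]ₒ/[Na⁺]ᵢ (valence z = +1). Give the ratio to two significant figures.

4.8

log₁₀([out]/[in]) = E·z/(60.0) = 40.8 × 1 / 60.0 = 0.6800
[out]/[in] = 10^(0.6800) = 4.786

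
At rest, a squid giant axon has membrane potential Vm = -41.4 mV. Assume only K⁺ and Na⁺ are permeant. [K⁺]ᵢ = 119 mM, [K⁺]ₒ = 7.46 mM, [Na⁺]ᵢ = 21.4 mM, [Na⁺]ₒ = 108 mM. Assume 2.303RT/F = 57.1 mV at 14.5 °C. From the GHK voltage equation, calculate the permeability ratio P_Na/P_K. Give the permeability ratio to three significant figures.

Let α = P_Na/P_K. GHK: Vm = 57.1·log₁₀[(Kₒ + α·Naₒ)/(Kᵢ + α·Naᵢ)].
10^(Vm/57.1) = 10^(-41.4/57.1) = 0.18835
So 0.18835·(Kᵢ + α·Naᵢ) = Kₒ + α·Naₒ → α = (0.18835·119.0 − 7.46) / (108.0 − 0.18835·21.4)
α = (22.41 − 7.46) / (108.0 − 4.031) = 14.95/104 = 0.1438

0.144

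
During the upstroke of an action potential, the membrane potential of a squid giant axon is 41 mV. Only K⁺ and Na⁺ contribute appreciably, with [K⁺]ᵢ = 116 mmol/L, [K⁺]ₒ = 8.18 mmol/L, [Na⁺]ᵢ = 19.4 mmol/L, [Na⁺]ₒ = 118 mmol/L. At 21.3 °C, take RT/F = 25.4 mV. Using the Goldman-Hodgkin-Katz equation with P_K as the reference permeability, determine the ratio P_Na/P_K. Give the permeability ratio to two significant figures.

Let α = P_Na/P_K. GHK: Vm = 25.4·ln[(Kₒ + α·Naₒ)/(Kᵢ + α·Naᵢ)].
e^(Vm/25.4) = e^(41.0/25.4) = 5.0237
So 5.0237·(Kᵢ + α·Naᵢ) = Kₒ + α·Naₒ → α = (5.0237·116.0 − 8.18) / (118.0 − 5.0237·19.4)
α = (582.8 − 8.18) / (118.0 − 97.46) = 574.6/20.54 = 27.97

28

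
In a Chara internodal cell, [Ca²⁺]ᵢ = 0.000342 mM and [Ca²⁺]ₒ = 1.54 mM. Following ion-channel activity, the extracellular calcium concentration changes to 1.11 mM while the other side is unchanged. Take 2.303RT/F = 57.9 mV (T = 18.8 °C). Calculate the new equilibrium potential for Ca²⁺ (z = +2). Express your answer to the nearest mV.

After the shift: [Ca²⁺]_out = 1.11, [Ca²⁺]_in = 0.000342 mM.
E_new = (57.9/2)·log₁₀(1.11/0.000342) = 28.95 · (3.5113) = 101.65 mV

102 mV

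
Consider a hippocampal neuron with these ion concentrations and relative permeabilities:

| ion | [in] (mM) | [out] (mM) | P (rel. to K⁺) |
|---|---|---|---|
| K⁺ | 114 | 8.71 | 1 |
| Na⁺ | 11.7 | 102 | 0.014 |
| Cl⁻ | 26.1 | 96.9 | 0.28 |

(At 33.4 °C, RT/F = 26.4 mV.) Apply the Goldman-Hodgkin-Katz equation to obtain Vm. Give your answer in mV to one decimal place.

Vm = 26.4 · ln[(Σ P·[cation]ₒ + Σ P·[anion]ᵢ) / (Σ P·[cation]ᵢ + Σ P·[anion]ₒ)]
Numerator = 1×8.71 + 0.014×102 + 0.28×26.1 = 17.45
Denominator = 1×114 + 0.014×11.7 + 0.28×96.9 = 141.3
Vm = 26.4 · ln(0.12347) = 26.4 × (-2.0917) = -55.22 mV

-55.2 mV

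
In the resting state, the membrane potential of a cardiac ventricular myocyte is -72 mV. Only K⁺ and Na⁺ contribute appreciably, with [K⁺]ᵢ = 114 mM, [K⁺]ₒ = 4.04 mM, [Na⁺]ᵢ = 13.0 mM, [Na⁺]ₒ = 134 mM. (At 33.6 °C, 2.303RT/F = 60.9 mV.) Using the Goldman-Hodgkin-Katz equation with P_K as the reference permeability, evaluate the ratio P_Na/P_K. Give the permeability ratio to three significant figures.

0.0259

Let α = P_Na/P_K. GHK: Vm = 60.9·log₁₀[(Kₒ + α·Naₒ)/(Kᵢ + α·Naᵢ)].
10^(Vm/60.9) = 10^(-72.0/60.9) = 0.065726
So 0.065726·(Kᵢ + α·Naᵢ) = Kₒ + α·Naₒ → α = (0.065726·114.0 − 4.04) / (134.0 − 0.065726·13.0)
α = (7.493 − 4.04) / (134.0 − 0.8544) = 3.453/133.1 = 0.02593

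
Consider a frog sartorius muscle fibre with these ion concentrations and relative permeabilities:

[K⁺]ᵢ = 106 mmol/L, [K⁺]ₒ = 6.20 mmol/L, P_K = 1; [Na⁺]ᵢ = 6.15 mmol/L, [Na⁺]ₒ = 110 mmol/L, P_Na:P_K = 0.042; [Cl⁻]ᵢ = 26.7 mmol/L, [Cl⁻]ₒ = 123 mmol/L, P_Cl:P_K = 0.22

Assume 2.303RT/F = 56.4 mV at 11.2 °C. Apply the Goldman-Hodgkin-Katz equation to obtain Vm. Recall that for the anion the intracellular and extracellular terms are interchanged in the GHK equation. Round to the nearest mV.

Vm = 56.4 · log₁₀[(Σ P·[cation]ₒ + Σ P·[anion]ᵢ) / (Σ P·[cation]ᵢ + Σ P·[anion]ₒ)]
Numerator = 1×6.20 + 0.042×110 + 0.22×26.7 = 16.69
Denominator = 1×106 + 0.042×6.15 + 0.22×123 = 133.3
Vm = 56.4 · log₁₀(0.12522) = 56.4 × (-0.9023) = -50.89 mV

-51 mV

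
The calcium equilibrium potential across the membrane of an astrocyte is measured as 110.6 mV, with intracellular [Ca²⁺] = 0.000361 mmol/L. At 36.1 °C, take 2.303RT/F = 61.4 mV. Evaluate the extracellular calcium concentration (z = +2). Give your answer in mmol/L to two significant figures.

1.4 mmol/L

Nernst: E = (61.4/2) · log₁₀([out]/[in]), so log₁₀([out]/[in]) = 110.6 × 2 / 61.4 = 3.6026.
[out]/[in] = 10^(3.6026) = 4005.
[out] = 4005 × 0.000361 = 1.446 mmol/L.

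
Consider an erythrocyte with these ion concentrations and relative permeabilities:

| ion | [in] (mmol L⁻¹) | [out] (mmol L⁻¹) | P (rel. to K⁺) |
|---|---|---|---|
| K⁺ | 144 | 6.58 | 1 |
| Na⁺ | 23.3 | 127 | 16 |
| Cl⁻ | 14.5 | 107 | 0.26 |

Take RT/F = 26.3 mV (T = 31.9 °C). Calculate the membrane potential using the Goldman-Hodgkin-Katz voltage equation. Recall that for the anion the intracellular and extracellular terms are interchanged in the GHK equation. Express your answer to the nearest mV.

35 mV

Vm = 26.3 · ln[(Σ P·[cation]ₒ + Σ P·[anion]ᵢ) / (Σ P·[cation]ᵢ + Σ P·[anion]ₒ)]
Numerator = 1×6.58 + 16×127 + 0.26×14.5 = 2042
Denominator = 1×144 + 16×23.3 + 0.26×107 = 544.6
Vm = 26.3 · ln(3.75) = 26.3 × (1.3218) = 34.76 mV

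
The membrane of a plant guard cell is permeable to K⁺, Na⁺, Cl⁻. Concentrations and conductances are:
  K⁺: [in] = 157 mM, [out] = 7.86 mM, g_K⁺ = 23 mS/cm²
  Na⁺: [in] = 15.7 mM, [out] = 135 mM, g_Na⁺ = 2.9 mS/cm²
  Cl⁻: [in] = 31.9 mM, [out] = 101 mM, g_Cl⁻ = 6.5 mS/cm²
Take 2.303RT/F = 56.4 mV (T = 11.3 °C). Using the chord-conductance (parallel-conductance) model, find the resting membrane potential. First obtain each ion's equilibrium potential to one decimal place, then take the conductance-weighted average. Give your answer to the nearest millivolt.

-53 mV

E_K⁺ = (56.4/1)·log₁₀(7.86/157) = -73.3 mV
E_Na⁺ = (56.4/1)·log₁₀(135/15.7) = 52.7 mV
E_Cl⁻ = (56.4/-1)·log₁₀(101/31.9) = -28.2 mV
Vm = (Σ gᵢEᵢ)/(Σ gᵢ) = (23·-73.3 + 2.9·52.7 + 6.5·-28.2) / (23 + 2.9 + 6.5)
= -1716.37 / 32.4 = -52.97 mV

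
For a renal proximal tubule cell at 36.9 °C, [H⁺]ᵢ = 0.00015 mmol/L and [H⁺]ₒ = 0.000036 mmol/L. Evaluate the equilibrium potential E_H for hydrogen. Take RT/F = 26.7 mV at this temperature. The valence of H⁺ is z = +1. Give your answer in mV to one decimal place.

E = (26.7/z) · ln([H⁺]_out/[H⁺]_in) with z = +1.
= (26.7/1) · ln(0.000036/0.00015) = 26.70 · ln(0.24)
= 26.70 · (-1.4271) = -38.10 mV

-38.1 mV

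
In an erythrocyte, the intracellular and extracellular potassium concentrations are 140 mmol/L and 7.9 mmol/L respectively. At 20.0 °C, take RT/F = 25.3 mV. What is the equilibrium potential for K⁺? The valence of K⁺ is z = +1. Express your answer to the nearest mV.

E = (25.3/z) · ln([K⁺]_out/[K⁺]_in) with z = +1.
= (25.3/1) · ln(7.9/140) = 25.30 · ln(0.05643)
= 25.30 · (-2.8748) = -72.73 mV

-73 mV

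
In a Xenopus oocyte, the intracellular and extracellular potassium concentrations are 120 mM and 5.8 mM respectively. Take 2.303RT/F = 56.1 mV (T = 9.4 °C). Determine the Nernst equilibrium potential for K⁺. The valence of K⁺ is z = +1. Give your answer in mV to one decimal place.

E = (56.1/z) · log₁₀([K⁺]_out/[K⁺]_in) with z = +1.
= (56.1/1) · log₁₀(5.8/120) = 56.10 · log₁₀(0.04833)
= 56.10 · (-1.3158) = -73.81 mV

-73.8 mV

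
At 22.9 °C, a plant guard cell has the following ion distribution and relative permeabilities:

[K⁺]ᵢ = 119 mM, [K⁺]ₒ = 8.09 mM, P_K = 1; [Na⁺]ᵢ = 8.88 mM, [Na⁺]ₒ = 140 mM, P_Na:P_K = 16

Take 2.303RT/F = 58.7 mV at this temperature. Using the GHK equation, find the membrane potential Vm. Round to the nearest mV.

Vm = 58.7 · log₁₀[(Σ P·[cation]ₒ + Σ P·[anion]ᵢ) / (Σ P·[cation]ᵢ + Σ P·[anion]ₒ)]
Numerator = 1×8.09 + 16×140 = 2248
Denominator = 1×119 + 16×8.88 = 261.1
Vm = 58.7 · log₁₀(8.6107) = 58.7 × (0.9350) = 54.89 mV

55 mV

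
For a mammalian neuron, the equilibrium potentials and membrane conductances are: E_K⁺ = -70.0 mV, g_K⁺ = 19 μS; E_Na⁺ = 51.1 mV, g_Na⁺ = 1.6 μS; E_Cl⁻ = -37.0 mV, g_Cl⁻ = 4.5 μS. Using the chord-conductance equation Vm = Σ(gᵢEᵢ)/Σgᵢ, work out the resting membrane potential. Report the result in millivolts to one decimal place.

-56.4 mV

Σ gᵢEᵢ = 19·(-70.0) + 1.6·(51.1) + 4.5·(-37.0) = -1414.74
Σ gᵢ = 19 + 1.6 + 4.5 = 25.1
Vm = -1414.74 / 25.1 = -56.36 mV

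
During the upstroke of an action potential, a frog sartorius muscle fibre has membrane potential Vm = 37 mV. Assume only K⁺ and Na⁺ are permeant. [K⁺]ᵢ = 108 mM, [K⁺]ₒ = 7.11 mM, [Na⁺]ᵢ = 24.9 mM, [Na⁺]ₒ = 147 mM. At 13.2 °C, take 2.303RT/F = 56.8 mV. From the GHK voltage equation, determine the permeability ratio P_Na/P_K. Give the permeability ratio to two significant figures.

Let α = P_Na/P_K. GHK: Vm = 56.8·log₁₀[(Kₒ + α·Naₒ)/(Kᵢ + α·Naᵢ)].
10^(Vm/56.8) = 10^(37.0/56.8) = 4.4813
So 4.4813·(Kᵢ + α·Naᵢ) = Kₒ + α·Naₒ → α = (4.4813·108.0 − 7.11) / (147.0 − 4.4813·24.9)
α = (484 − 7.11) / (147.0 − 111.6) = 476.9/35.41 = 13.47

13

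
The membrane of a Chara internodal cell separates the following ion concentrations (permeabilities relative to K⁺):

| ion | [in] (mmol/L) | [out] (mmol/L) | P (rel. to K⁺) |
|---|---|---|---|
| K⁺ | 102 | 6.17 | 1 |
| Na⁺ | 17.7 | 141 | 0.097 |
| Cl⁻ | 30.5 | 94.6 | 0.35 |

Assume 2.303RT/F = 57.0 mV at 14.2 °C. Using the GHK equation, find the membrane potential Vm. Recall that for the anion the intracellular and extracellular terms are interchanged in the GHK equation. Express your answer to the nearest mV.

-37 mV

Vm = 57.0 · log₁₀[(Σ P·[cation]ₒ + Σ P·[anion]ᵢ) / (Σ P·[cation]ᵢ + Σ P·[anion]ₒ)]
Numerator = 1×6.17 + 0.097×141 + 0.35×30.5 = 30.52
Denominator = 1×102 + 0.097×17.7 + 0.35×94.6 = 136.8
Vm = 57.0 · log₁₀(0.22307) = 57.0 × (-0.6516) = -37.14 mV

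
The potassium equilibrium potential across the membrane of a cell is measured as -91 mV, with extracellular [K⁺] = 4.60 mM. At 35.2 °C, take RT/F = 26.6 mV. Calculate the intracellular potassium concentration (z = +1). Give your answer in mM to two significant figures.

140 mM

Nernst: E = (26.6/1) · ln([out]/[in]), so ln([out]/[in]) = -91.0 × 1 / 26.6 = -3.4211.
[out]/[in] = e^(-3.4211) = 0.03268.
[in] = 4.60 / 0.03268 = 140.8 mM.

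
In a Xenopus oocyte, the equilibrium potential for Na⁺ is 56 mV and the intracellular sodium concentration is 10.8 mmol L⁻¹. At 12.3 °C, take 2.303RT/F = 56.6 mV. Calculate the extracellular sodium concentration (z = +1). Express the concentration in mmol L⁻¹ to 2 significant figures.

110 mmol L⁻¹

Nernst: E = (56.6/1) · log₁₀([out]/[in]), so log₁₀([out]/[in]) = 56.0 × 1 / 56.6 = 0.9894.
[out]/[in] = 10^(0.9894) = 9.759.
[out] = 9.759 × 10.8 = 105.4 mmol L⁻¹.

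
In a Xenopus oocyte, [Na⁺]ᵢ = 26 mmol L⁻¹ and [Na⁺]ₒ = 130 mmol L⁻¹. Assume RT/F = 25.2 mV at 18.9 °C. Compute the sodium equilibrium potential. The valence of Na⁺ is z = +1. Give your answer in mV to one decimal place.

E = (25.2/z) · ln([Na⁺]_out/[Na⁺]_in) with z = +1.
= (25.2/1) · ln(130/26) = 25.20 · ln(5)
= 25.20 · (1.6094) = 40.56 mV

40.6 mV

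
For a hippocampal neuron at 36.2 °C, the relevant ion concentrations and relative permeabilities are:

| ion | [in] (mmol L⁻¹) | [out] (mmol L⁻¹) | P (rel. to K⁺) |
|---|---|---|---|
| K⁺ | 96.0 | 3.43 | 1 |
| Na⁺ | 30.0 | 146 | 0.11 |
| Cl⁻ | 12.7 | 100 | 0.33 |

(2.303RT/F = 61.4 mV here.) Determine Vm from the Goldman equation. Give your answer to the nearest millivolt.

-46 mV

Vm = 61.4 · log₁₀[(Σ P·[cation]ₒ + Σ P·[anion]ᵢ) / (Σ P·[cation]ᵢ + Σ P·[anion]ₒ)]
Numerator = 1×3.43 + 0.11×146 + 0.33×12.7 = 23.68
Denominator = 1×96.0 + 0.11×30.0 + 0.33×100 = 132.3
Vm = 61.4 · log₁₀(0.17899) = 61.4 × (-0.7472) = -45.88 mV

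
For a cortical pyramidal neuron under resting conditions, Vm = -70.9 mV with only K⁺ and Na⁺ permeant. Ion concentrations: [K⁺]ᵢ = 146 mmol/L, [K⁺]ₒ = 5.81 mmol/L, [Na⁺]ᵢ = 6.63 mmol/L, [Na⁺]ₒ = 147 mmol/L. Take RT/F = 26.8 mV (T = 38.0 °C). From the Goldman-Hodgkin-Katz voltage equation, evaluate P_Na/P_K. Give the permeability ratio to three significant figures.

0.0311

Let α = P_Na/P_K. GHK: Vm = 26.8·ln[(Kₒ + α·Naₒ)/(Kᵢ + α·Naᵢ)].
e^(Vm/26.8) = e^(-70.9/26.8) = 0.070968
So 0.070968·(Kᵢ + α·Naᵢ) = Kₒ + α·Naₒ → α = (0.070968·146.0 − 5.81) / (147.0 − 0.070968·6.63)
α = (10.36 − 5.81) / (147.0 − 0.4705) = 4.551/146.5 = 0.03106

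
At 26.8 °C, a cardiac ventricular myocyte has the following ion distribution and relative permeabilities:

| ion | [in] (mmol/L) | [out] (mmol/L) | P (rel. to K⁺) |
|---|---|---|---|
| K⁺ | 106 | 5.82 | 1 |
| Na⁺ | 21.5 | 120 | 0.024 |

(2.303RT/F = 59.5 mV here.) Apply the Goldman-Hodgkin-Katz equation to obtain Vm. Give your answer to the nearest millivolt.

-65 mV

Vm = 59.5 · log₁₀[(Σ P·[cation]ₒ + Σ P·[anion]ᵢ) / (Σ P·[cation]ᵢ + Σ P·[anion]ₒ)]
Numerator = 1×5.82 + 0.024×120 = 8.7
Denominator = 1×106 + 0.024×21.5 = 106.5
Vm = 59.5 · log₁₀(0.081678) = 59.5 × (-1.0879) = -64.73 mV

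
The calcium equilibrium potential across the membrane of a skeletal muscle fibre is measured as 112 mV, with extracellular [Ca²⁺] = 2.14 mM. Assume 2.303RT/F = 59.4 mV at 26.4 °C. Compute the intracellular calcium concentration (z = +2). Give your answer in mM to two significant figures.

Nernst: E = (59.4/2) · log₁₀([out]/[in]), so log₁₀([out]/[in]) = 112.0 × 2 / 59.4 = 3.7710.
[out]/[in] = 10^(3.7710) = 5903.
[in] = 2.14 / 5903 = 0.0003626 mM.

0.00036 mM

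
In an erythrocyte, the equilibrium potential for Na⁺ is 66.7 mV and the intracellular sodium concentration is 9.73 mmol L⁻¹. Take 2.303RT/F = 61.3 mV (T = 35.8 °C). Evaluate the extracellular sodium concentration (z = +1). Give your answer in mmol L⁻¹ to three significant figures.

Nernst: E = (61.3/1) · log₁₀([out]/[in]), so log₁₀([out]/[in]) = 66.7 × 1 / 61.3 = 1.0881.
[out]/[in] = 10^(1.0881) = 12.25.
[out] = 12.25 × 9.73 = 119.2 mmol L⁻¹.

119 mmol L⁻¹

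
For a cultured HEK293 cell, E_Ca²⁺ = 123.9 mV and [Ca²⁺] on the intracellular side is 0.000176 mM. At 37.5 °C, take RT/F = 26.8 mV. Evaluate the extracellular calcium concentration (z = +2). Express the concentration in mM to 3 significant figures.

1.82 mM

Nernst: E = (26.8/2) · ln([out]/[in]), so ln([out]/[in]) = 123.9 × 2 / 26.8 = 9.2463.
[out]/[in] = e^(9.2463) = 1.037e+04.
[out] = 1.037e+04 × 0.000176 = 1.824 mM.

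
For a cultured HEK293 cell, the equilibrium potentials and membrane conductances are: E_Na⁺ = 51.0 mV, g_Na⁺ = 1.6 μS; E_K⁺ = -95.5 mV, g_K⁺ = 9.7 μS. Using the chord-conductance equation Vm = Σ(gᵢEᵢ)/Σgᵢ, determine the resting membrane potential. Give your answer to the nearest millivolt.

-75 mV

Σ gᵢEᵢ = 1.6·(51.0) + 9.7·(-95.5) = -844.75
Σ gᵢ = 1.6 + 9.7 = 11.3
Vm = -844.75 / 11.3 = -74.76 mV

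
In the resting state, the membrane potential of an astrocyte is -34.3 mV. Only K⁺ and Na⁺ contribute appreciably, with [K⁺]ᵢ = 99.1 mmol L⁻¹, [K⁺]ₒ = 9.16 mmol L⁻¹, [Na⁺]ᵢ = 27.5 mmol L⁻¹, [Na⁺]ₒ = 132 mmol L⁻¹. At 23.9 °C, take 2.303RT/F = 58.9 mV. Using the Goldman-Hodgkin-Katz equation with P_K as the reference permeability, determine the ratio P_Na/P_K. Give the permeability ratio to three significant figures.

Let α = P_Na/P_K. GHK: Vm = 58.9·log₁₀[(Kₒ + α·Naₒ)/(Kᵢ + α·Naᵢ)].
10^(Vm/58.9) = 10^(-34.3/58.9) = 0.26161
So 0.26161·(Kᵢ + α·Naᵢ) = Kₒ + α·Naₒ → α = (0.26161·99.1 − 9.16) / (132.0 − 0.26161·27.5)
α = (25.93 − 9.16) / (132.0 − 7.194) = 16.77/124.8 = 0.1343

0.134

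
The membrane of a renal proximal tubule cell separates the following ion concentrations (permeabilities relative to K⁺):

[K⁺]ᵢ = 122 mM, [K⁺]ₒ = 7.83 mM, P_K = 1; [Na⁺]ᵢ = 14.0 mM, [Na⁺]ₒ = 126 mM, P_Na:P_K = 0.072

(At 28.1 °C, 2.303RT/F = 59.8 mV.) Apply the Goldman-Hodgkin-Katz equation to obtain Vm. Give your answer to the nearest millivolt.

-52 mV

Vm = 59.8 · log₁₀[(Σ P·[cation]ₒ + Σ P·[anion]ᵢ) / (Σ P·[cation]ᵢ + Σ P·[anion]ₒ)]
Numerator = 1×7.83 + 0.072×126 = 16.9
Denominator = 1×122 + 0.072×14.0 = 123
Vm = 59.8 · log₁₀(0.13741) = 59.8 × (-0.8620) = -51.55 mV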